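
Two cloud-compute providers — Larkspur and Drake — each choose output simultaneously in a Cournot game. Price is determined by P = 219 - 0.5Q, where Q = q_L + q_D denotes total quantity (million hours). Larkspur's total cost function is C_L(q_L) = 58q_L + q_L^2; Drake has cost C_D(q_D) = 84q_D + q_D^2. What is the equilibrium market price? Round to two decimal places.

176.71

Larkspur's profit: π_L = (219 - 0.5Q)q_L - (58q_L + q_L²). Setting ∂π_L/∂q_L = 0: 161 - 3q_L - (1/2)(q_D) = 0.
Drake's first-order condition: 135 - 3q_D - (1/2)(q_L) = 0.
So q_L = (161 - (1/2)q_D)/3 and q_D = (135 - (1/2)q_L)/3.
Solving the pair: q_L = 1662/35, q_D = 1298/35.
Total output Q = 592/7, so price P = 219 - (1/2)·(592/7) = 1237/7.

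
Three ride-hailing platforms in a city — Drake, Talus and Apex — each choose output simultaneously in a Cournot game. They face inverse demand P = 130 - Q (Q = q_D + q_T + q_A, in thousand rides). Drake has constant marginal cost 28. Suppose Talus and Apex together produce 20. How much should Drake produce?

41

With rivals' combined output fixed at 20, Drake's profit is π_D = (130 - 20 - q_D)q_D - (28q_D) = (110 - q_D)q_D - (28q_D).
∂π_D/∂q_D = 82 - 2q_D = 0, so q_D = 41.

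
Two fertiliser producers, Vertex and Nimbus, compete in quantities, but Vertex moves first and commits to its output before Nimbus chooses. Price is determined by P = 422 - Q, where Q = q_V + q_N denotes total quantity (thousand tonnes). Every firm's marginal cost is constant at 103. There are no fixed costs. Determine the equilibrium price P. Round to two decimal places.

182.75

The follower Nimbus best-responds to any q_V: π_N = (422 - Q)q_N - 103q_N.
∂π_N/∂q_N = 319 - q_V - 2q_N = 0 gives the reaction function q_N = (319 - q_V)/2.
The leader anticipates this reaction. Substituting into P = 422 - Q gives P = 525/2 - (1/2)q_V, so π_V = (525/2 - (1/2)q_V)q_V - 103q_V.
The leader's first-order condition 319/2 - q_V = 0 yields q_V = 319/2.
Then q_N = (319 - 319/2)/2 = 319/4.
Total output Q = 957/4, so price P = 422 - 957/4 = 731/4.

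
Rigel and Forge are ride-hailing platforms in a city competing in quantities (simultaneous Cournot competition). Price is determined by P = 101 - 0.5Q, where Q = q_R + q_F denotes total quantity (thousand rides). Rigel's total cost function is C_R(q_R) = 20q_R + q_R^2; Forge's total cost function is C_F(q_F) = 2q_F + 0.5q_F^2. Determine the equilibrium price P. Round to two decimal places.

68.91

Rigel's profit: π_R = (101 - 0.5Q)q_R - (20q_R + q_R²). Setting ∂π_R/∂q_R = 0: 81 - 3q_R - (1/2)(q_F) = 0.
Forge's first-order condition: 99 - 2q_F - (1/2)(q_R) = 0.
Best responses: q_R = (81 - (1/2)q_F)/3, q_F = (99 - (1/2)q_R)/2.
Solving the pair: q_R = 450/23, q_F = 1026/23.
Total output Q = 1476/23, so price P = 101 - (1/2)·(1476/23) = 1585/23.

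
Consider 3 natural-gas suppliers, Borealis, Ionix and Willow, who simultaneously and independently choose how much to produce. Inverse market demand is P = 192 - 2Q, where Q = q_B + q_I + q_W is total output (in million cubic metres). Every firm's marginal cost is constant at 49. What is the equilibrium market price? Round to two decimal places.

Each firm earns π_i = (192 - 2Q)q_i - 49q_i.
First-order condition (treating rivals' output as given): 143 - 4q_i - 2·Σ_{j≠i} q_j = 0.
With identical firms every q_j equals q_i, so Σ_{j≠i} q_j = 2q_i and 143 = 8q_i, giving q_i = 143/8.
Total output Q = 429/8, so price P = 192 - 2·(429/8) = 339/4.

84.75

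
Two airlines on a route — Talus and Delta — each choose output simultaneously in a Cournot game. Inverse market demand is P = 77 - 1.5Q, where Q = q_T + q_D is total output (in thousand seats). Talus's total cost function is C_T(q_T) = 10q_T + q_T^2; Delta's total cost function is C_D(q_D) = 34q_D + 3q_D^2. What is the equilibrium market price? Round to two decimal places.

54.09

Talus's profit: π_T = (77 - 1.5Q)q_T - (10q_T + q_T²). Setting ∂π_T/∂q_T = 0: 67 - 5q_T - (3/2)(q_D) = 0.
Delta's profit: π_D = (77 - 1.5Q)q_D - (34q_D + 3q_D²). Setting ∂π_D/∂q_D = 0: 43 - 9q_D - (3/2)(q_T) = 0.
Rearranging gives the reaction functions q_T = (67 - (3/2)q_D)/5 and q_D = (43 - (3/2)q_T)/9.
Solving the pair: q_T = 718/57, q_D = 458/171.
Total output Q = 15.2749, so price P = 77 - (3/2)·15.2749 = 54.0877.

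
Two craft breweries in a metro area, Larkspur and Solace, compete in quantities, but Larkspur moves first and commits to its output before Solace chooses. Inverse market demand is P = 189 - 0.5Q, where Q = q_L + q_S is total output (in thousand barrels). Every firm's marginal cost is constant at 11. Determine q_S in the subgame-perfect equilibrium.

89

Solve by backward induction. Given q_L, the follower Solace maximises π_S = (189 - (1/2)q_L - (1/2)q_S)q_S - 11q_S.
Follower FOC: 178 - (1/2)q_L - q_S = 0, so q_S(q_L) = (178 - (1/2)q_L).
The leader anticipates this reaction. Substituting into P = 189 - 0.5Q gives P = 100 - (1/4)q_L, so π_L = (100 - (1/4)q_L)q_L - 11q_L.
Leader FOC: 89 - (1/2)q_L = 0, so q_L = 178.
Then q_S = (178 - (1/2)·178) = 89.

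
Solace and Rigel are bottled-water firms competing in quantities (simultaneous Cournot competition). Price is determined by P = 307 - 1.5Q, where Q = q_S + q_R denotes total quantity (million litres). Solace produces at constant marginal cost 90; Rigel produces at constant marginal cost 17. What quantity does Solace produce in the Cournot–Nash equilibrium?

Solace's profit: π_S = (307 - 1.5Q)q_S - (90q_S). Setting ∂π_S/∂q_S = 0: 217 - 3q_S - (3/2)(q_R) = 0.
Rigel's first-order condition: 290 - 3q_R - (3/2)(q_S) = 0.
Rearranging gives the reaction functions q_S = (217 - (3/2)q_R)/3 and q_R = (290 - (3/2)q_S)/3.
Substituting one into the other gives q_S = 32 and q_R = 242/3.

32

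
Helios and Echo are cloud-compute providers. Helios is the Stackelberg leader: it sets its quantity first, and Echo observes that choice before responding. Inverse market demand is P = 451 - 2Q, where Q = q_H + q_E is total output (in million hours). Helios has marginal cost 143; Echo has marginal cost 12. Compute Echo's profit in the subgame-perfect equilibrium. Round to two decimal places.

15356.28

The follower Echo best-responds to any q_H: π_E = (451 - 2Q)q_E - 12q_E.
Setting the follower's marginal profit to zero, 439 - 2q_H - 4q_E = 0, i.e. q_E = (439 - 2q_H)/4.
The leader anticipates this reaction. Substituting into P = 451 - 2Q gives P = 463/2 - q_H, so π_H = (463/2 - q_H)q_H - 143q_H.
The leader's first-order condition 177/2 - 2q_H = 0 yields q_H = 177/4.
Then q_E = (439 - 2·(177/4))/4 = 701/8.
Price P = 451 - 2·(1055/8) = 749/4.
Echo's profit: (749/4 - 12)·(701/8) = 15356.2813.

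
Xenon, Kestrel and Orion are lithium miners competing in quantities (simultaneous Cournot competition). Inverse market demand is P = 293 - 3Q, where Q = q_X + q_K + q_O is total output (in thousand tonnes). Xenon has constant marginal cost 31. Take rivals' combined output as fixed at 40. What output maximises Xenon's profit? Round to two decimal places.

23.67

With rivals' combined output fixed at 40, Xenon's profit is π_X = (293 - 3·40 - 3q_X)q_X - (31q_X) = (173 - 3q_X)q_X - (31q_X).
∂π_X/∂q_X = 142 - 6q_X = 0, so q_X = 71/3.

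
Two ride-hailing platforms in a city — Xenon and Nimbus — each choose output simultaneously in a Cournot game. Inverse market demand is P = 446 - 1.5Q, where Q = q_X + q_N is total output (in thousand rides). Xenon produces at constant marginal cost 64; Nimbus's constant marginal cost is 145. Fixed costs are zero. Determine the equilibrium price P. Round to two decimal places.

218.33

Xenon's profit: π_X = (446 - 1.5Q)q_X - (64q_X). Setting ∂π_X/∂q_X = 0: 382 - 3q_X - (3/2)(q_N) = 0.
Nimbus's profit: π_N = (446 - 1.5Q)q_N - (145q_N). Setting ∂π_N/∂q_N = 0: 301 - 3q_N - (3/2)(q_X) = 0.
Best responses: q_X = (382 - (3/2)q_N)/3, q_N = (301 - (3/2)q_X)/3.
Substituting one into the other gives q_X = 926/9 and q_N = 440/9.
Total output Q = 1366/9, so price P = 446 - (3/2)·(1366/9) = 655/3.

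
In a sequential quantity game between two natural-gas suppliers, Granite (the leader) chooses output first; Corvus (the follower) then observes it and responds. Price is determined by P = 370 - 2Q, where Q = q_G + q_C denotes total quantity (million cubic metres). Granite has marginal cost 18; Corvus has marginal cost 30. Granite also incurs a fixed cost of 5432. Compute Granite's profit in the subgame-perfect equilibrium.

The follower Corvus best-responds to any q_G: π_C = (370 - 2Q)q_C - 30q_C.
∂π_C/∂q_C = 340 - 2q_G - 4q_C = 0 gives the reaction function q_C = (340 - 2q_G)/4.
The leader anticipates this reaction. Substituting into P = 370 - 2Q gives P = 200 - q_G, so π_G = (200 - q_G)q_G - 18q_G.
The leader's first-order condition 182 - 2q_G = 0 yields q_G = 91.
Then q_C = (340 - 2·91)/4 = 79/2.
Price P = 370 - 2·(261/2) = 109.
Granite's profit: (109 - 18)·91 - 5432 = 2849.

2849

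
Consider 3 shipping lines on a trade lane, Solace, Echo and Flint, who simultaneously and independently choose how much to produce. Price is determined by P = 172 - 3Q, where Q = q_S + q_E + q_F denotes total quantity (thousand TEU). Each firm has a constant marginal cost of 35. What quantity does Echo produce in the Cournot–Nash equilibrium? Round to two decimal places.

11.42

Each firm earns π_i = (172 - 3Q)q_i - 35q_i.
First-order condition (treating rivals' output as given): 137 - 6q_i - 3·Σ_{j≠i} q_j = 0.
By symmetry each firm produces the same amount; substituting Σ_{j≠i} q_j = 2q_i yields q_i = 137/12.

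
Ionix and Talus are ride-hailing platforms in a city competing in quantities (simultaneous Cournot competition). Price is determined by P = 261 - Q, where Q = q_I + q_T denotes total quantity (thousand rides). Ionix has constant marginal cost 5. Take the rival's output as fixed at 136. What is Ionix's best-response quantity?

With the rival's output fixed at 136, Ionix's profit is π_I = (261 - 136 - q_I)q_I - (5q_I) = (125 - q_I)q_I - (5q_I).
∂π_I/∂q_I = 120 - 2q_I = 0, so q_I = 60.

60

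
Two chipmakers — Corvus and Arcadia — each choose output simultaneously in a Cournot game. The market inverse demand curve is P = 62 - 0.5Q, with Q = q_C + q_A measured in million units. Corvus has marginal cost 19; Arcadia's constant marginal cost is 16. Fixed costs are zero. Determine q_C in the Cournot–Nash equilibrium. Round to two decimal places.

26.67

Corvus's profit: π_C = (62 - 0.5Q)q_C - (19q_C). Setting ∂π_C/∂q_C = 0: 43 - q_C - (1/2)(q_A) = 0.
Arcadia's profit: π_A = (62 - 0.5Q)q_A - (16q_A). Setting ∂π_A/∂q_A = 0: 46 - q_A - (1/2)(q_C) = 0.
Rearranging gives the reaction functions q_C = (43 - (1/2)q_A) and q_A = (46 - (1/2)q_C).
Substituting one into the other gives q_C = 80/3 and q_A = 98/3.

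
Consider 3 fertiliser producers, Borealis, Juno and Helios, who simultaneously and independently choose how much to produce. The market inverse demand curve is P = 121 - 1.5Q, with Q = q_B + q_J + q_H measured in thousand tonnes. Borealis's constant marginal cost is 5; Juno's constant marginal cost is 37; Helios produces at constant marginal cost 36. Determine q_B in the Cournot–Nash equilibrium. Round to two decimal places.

29.83

Borealis's profit: π_B = (121 - 1.5Q)q_B - (5q_B). Setting ∂π_B/∂q_B = 0: 116 - 3q_B - (3/2)(q_J + q_H) = 0.
Juno's profit: π_J = (121 - 1.5Q)q_J - (37q_J). Setting ∂π_J/∂q_J = 0: 84 - 3q_J - (3/2)(q_B + q_H) = 0.
Helios's first-order condition: 85 - 3q_H - (3/2)(q_B + q_J) = 0.
Adding the 3 conditions: 285 − 3Q − 3Q = 0, i.e. Q = 95/2.
Back-substituting: q_B = (116 − 285/4)/(3/2) = 179/6, q_J = (84 − 285/4)/(3/2) = 17/2, q_H = (85 − 285/4)/(3/2) = 55/6.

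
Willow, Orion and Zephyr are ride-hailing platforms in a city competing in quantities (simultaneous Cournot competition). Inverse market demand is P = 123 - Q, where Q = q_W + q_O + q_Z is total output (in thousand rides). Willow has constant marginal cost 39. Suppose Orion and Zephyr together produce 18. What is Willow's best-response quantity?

With rivals' combined output fixed at 18, Willow's profit is π_W = (123 - 18 - q_W)q_W - (39q_W) = (105 - q_W)q_W - (39q_W).
∂π_W/∂q_W = 66 - 2q_W = 0, so q_W = 33.

33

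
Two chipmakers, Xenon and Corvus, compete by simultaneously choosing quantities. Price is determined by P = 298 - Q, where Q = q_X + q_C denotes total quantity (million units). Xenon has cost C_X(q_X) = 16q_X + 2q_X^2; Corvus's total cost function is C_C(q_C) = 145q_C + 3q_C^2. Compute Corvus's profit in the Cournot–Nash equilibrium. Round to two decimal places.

Xenon's profit: π_X = (298 - Q)q_X - (16q_X + 2q_X²). Setting ∂π_X/∂q_X = 0: 282 - 6q_X - (q_C) = 0.
Corvus's profit: π_C = (298 - Q)q_C - (145q_C + 3q_C²). Setting ∂π_C/∂q_C = 0: 153 - 8q_C - (q_X) = 0.
Best responses: q_X = (282 - q_C)/6, q_C = (153 - q_X)/8.
Substituting one into the other gives q_X = 44.7447 and q_C = 636/47.
Price P = 298 - 58.2766 = 239.7234.
Corvus's profit: 239.7234·(636/47) - 145·(636/47) - 3(636/47)² = 732.4509.

732.45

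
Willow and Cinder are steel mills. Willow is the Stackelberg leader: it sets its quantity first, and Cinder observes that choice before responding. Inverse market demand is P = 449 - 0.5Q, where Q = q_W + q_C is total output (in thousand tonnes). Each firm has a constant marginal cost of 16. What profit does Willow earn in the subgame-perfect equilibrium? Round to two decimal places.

46872.25

The follower Cinder best-responds to any q_W: π_C = (449 - 0.5Q)q_C - 16q_C.
∂π_C/∂q_C = 433 - (1/2)q_W - q_C = 0 gives the reaction function q_C = (433 - (1/2)q_W).
The leader anticipates this reaction. Substituting into P = 449 - 0.5Q gives P = 465/2 - (1/4)q_W, so π_W = (465/2 - (1/4)q_W)q_W - 16q_W.
Maximising: ∂π_W/∂q_W = 433/2 - (1/2)q_W = 0, giving q_W = 433.
Then q_C = (433 - (1/2)·433) = 433/2.
Price P = 449 - (1/2)·(1299/2) = 497/4.
Willow's profit: (497/4 - 16)·433 = 46872.2500.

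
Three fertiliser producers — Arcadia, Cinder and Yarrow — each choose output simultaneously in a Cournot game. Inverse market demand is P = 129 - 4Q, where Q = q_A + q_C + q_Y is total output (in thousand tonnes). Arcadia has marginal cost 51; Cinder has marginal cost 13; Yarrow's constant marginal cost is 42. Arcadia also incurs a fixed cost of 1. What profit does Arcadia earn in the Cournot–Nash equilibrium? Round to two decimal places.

14.02

Arcadia's profit: π_A = (129 - 4Q)q_A - (51q_A). Setting ∂π_A/∂q_A = 0: 78 - 8q_A - 4(q_C + q_Y) = 0.
Cinder's first-order condition: 116 - 8q_C - 4(q_A + q_Y) = 0.
Yarrow's first-order condition: 87 - 8q_Y - 4(q_A + q_C) = 0.
Adding the 3 conditions: 281 − 8Q − 8Q = 0, i.e. Q = 281/16.
Back-substituting: q_A = (78 − 281/4)/4 = 31/16, q_C = (116 − 281/4)/4 = 183/16, q_Y = (87 − 281/4)/4 = 67/16.
Price P = 129 - 4·(281/16) = 235/4.
Arcadia's profit: (235/4 - 51)·(31/16) - 1 = 897/64.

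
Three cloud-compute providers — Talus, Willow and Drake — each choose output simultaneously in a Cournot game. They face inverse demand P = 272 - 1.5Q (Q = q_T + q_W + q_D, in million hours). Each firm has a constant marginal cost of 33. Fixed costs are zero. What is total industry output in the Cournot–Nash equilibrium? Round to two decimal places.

A representative firm's profit is π_i = q_i(272 - 1.5Q) - 33q_i.
First-order condition (treating rivals' output as given): 239 - 3q_i - (3/2)·Σ_{j≠i} q_j = 0.
With identical firms every q_j equals q_i, so Σ_{j≠i} q_j = 2q_i and 239 = 6q_i, giving q_i = 239/6.
Total output Q = 239/6 + 239/6 + 239/6 = 239/2.

119.50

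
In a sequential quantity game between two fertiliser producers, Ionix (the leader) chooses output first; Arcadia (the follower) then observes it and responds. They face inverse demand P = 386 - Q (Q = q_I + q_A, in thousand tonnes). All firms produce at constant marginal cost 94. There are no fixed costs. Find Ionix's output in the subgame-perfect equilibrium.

146

The follower Arcadia best-responds to any q_I: π_A = (386 - Q)q_A - 94q_A.
Setting the follower's marginal profit to zero, 292 - q_I - 2q_A = 0, i.e. q_A = (292 - q_I)/2.
Ionix substitutes q_A(q_I) into its own profit: π_I = q_I(386 - q_I - (292 - q_I)/2) - 94q_I = (240 - (1/2)q_I)q_I - 94q_I.
The leader's first-order condition 146 - q_I = 0 yields q_I = 146.
Then q_A = (292 - 146)/2 = 73.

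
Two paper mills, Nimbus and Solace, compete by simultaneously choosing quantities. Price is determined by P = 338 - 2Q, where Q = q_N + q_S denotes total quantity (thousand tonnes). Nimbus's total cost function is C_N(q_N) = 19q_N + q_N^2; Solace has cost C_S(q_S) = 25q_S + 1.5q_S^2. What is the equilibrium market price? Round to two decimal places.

188.16

Nimbus's profit: π_N = (338 - 2Q)q_N - (19q_N + q_N²). Setting ∂π_N/∂q_N = 0: 319 - 6q_N - 2(q_S) = 0.
Solace's first-order condition: 313 - 7q_S - 2(q_N) = 0.
Rearranging gives the reaction functions q_N = (319 - 2q_S)/6 and q_S = (313 - 2q_N)/7.
Substituting one into the other gives q_N = 1607/38 and q_S = 620/19.
Total output Q = 74.9211, so price P = 338 - 2·74.9211 = 188.1579.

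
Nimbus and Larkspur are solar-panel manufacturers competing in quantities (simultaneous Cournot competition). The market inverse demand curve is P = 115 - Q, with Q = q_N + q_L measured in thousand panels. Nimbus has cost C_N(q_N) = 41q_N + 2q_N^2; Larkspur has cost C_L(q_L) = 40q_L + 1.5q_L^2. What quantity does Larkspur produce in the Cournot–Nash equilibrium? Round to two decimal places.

Nimbus's profit: π_N = (115 - Q)q_N - (41q_N + 2q_N²). Setting ∂π_N/∂q_N = 0: 74 - 6q_N - (q_L) = 0.
Larkspur's first-order condition: 75 - 5q_L - (q_N) = 0.
Rearranging gives the reaction functions q_N = (74 - q_L)/6 and q_L = (75 - q_N)/5.
Substituting one into the other gives q_N = 295/29 and q_L = 376/29.

12.97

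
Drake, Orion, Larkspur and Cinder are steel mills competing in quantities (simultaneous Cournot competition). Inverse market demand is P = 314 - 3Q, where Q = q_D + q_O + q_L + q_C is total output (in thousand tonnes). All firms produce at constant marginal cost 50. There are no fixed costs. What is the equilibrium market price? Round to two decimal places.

Each firm earns π_i = (314 - 3Q)q_i - 50q_i.
First-order condition (treating rivals' output as given): 264 - 6q_i - 3·Σ_{j≠i} q_j = 0.
With identical firms every q_j equals q_i, so Σ_{j≠i} q_j = 3q_i and 264 = 15q_i, giving q_i = 88/5.
Total output Q = 352/5, so price P = 314 - 3·(352/5) = 514/5.

102.80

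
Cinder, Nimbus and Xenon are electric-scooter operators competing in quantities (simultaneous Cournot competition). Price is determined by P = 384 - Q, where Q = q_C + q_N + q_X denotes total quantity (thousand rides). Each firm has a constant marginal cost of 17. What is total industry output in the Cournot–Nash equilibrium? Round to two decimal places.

275.25

A representative firm's profit is π_i = q_i(384 - Q) - 17q_i.
First-order condition (treating rivals' output as given): 367 - 2q_i - Σ_{j≠i} q_j = 0.
With identical firms every q_j equals q_i, so Σ_{j≠i} q_j = 2q_i and 367 = 4q_i, giving q_i = 367/4.
Total output Q = 367/4 + 367/4 + 367/4 = 1101/4.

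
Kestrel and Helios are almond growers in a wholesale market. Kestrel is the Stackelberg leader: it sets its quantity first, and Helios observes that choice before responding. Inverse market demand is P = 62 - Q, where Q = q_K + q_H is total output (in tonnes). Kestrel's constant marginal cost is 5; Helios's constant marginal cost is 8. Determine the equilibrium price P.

The follower Helios best-responds to any q_K: π_H = (62 - Q)q_H - 8q_H.
Follower FOC: 54 - q_K - 2q_H = 0, so q_H(q_K) = (54 - q_K)/2.
The leader anticipates this reaction. Substituting into P = 62 - Q gives P = 35 - (1/2)q_K, so π_K = (35 - (1/2)q_K)q_K - 5q_K.
Maximising: ∂π_K/∂q_K = 30 - q_K = 0, giving q_K = 30.
Then q_H = (54 - 30)/2 = 12.
Total output Q = 42, so price P = 62 - 42 = 20.

20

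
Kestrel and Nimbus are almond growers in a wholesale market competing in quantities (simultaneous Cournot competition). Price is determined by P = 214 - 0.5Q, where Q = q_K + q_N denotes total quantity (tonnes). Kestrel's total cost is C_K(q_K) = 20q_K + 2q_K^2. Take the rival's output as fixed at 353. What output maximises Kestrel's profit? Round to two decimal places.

3.50

With the rival's output fixed at 353, Kestrel's profit is π_K = (214 - (1/2)·353 - (1/2)q_K)q_K - (20q_K + 2q_K²) = (75/2 - (1/2)q_K)q_K - (20q_K + 2q_K²).
∂π_K/∂q_K = 35/2 - 5q_K = 0, so q_K = 7/2.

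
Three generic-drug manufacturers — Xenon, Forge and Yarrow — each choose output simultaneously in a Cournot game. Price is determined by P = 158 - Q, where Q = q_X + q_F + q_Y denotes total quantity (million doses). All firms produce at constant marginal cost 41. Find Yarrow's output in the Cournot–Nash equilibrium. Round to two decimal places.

A representative firm's profit is π_i = q_i(158 - Q) - 41q_i.
First-order condition (treating rivals' output as given): 117 - 2q_i - Σ_{j≠i} q_j = 0.
By symmetry each firm produces the same amount; substituting Σ_{j≠i} q_j = 2q_i yields q_i = 117/4.

29.25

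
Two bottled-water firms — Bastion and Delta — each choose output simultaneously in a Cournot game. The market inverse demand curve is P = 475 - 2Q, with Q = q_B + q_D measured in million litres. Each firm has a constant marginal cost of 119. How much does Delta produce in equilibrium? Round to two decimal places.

59.33

A representative firm's profit is π_i = q_i(475 - 2Q) - 119q_i.
First-order condition (treating rivals' output as given): 356 - 4q_i - 2q_j = 0.
By symmetry each firm produces the same amount; substituting q_j = q_i yields q_i = 356/6 = 178/3.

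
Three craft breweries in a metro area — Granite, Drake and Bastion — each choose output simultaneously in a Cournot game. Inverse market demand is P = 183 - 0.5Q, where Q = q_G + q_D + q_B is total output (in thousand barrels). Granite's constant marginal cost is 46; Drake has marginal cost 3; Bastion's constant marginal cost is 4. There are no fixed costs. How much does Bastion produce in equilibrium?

Granite's profit: π_G = (183 - 0.5Q)q_G - (46q_G). Setting ∂π_G/∂q_G = 0: 137 - q_G - (1/2)(q_D + q_B) = 0.
Drake's first-order condition: 180 - q_D - (1/2)(q_G + q_B) = 0.
Bastion's first-order condition: 179 - q_B - (1/2)(q_G + q_D) = 0.
Adding the 3 conditions: 496 − Q − Q = 0, i.e. Q = 248.
Back-substituting: q_G = (137 − 124)/(1/2) = 26, q_D = (180 − 124)/(1/2) = 112, q_B = (179 − 124)/(1/2) = 110.

110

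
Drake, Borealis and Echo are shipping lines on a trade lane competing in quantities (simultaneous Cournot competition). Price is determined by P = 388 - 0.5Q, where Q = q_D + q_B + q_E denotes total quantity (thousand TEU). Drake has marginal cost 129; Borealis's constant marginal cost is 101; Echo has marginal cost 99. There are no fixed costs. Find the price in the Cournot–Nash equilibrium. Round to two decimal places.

179.25

Drake's profit: π_D = (388 - 0.5Q)q_D - (129q_D). Setting ∂π_D/∂q_D = 0: 259 - q_D - (1/2)(q_B + q_E) = 0.
Borealis's profit: π_B = (388 - 0.5Q)q_B - (101q_B). Setting ∂π_B/∂q_B = 0: 287 - q_B - (1/2)(q_D + q_E) = 0.
Echo's profit: π_E = (388 - 0.5Q)q_E - (99q_E). Setting ∂π_E/∂q_E = 0: 289 - q_E - (1/2)(q_D + q_B) = 0.
Adding the 3 conditions: 835 − Q − Q = 0, i.e. Q = 835/2.
Back-substituting: q_D = (259 − 835/4)/(1/2) = 201/2, q_B = (287 − 835/4)/(1/2) = 313/2, q_E = (289 − 835/4)/(1/2) = 321/2.
Total output Q = 835/2, so price P = 388 - (1/2)·(835/2) = 717/4.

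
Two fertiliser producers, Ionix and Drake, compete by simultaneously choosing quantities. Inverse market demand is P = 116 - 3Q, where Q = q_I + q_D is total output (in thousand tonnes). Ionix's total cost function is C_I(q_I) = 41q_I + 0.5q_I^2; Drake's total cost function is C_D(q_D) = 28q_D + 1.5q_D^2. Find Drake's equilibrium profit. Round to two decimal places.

235.93

Ionix's profit: π_I = (116 - 3Q)q_I - (41q_I + (1/2)q_I²). Setting ∂π_I/∂q_I = 0: 75 - 7q_I - 3(q_D) = 0.
Drake's first-order condition: 88 - 9q_D - 3(q_I) = 0.
Rearranging gives the reaction functions q_I = (75 - 3q_D)/7 and q_D = (88 - 3q_I)/9.
Solving the pair: q_I = 137/18, q_D = 391/54.
Price P = 116 - 3·(401/27) = 643/9.
Drake's profit: (643/9)·(391/54) - 28·(391/54) - (3/2)(391/54)² = 235.9275.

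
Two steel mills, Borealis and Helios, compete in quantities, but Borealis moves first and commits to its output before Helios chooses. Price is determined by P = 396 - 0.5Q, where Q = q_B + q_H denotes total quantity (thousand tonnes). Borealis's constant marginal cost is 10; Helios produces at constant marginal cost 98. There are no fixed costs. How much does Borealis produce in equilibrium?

The follower Helios best-responds to any q_B: π_H = (396 - 0.5Q)q_H - 98q_H.
Setting the follower's marginal profit to zero, 298 - (1/2)q_B - q_H = 0, i.e. q_H = (298 - (1/2)q_B).
Borealis substitutes q_H(q_B) into its own profit: π_B = q_B(396 - (1/2)q_B - (298 - (1/2)q_B)/2) - 10q_B = (247 - (1/4)q_B)q_B - 10q_B.
The leader's first-order condition 237 - (1/2)q_B = 0 yields q_B = 474.
Then q_H = (298 - (1/2)·474) = 61.

474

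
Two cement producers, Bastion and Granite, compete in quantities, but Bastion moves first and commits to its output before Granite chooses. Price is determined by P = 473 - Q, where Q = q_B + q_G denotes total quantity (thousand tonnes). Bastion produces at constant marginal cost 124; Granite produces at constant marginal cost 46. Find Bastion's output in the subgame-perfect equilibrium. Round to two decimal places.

135.50

Solve by backward induction. Given q_B, the follower Granite maximises π_G = (473 - q_B - q_G)q_G - 46q_G.
∂π_G/∂q_G = 427 - q_B - 2q_G = 0 gives the reaction function q_G = (427 - q_B)/2.
The leader anticipates this reaction. Substituting into P = 473 - Q gives P = 519/2 - (1/2)q_B, so π_B = (519/2 - (1/2)q_B)q_B - 124q_B.
Leader FOC: 271/2 - q_B = 0, so q_B = 271/2.
Then q_G = (427 - 271/2)/2 = 583/4.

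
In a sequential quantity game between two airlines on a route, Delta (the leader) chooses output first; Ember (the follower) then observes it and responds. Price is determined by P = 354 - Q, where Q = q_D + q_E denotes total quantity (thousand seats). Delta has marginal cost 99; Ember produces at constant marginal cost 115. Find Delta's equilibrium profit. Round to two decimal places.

The follower Ember best-responds to any q_D: π_E = (354 - Q)q_E - 115q_E.
Setting the follower's marginal profit to zero, 239 - q_D - 2q_E = 0, i.e. q_E = (239 - q_D)/2.
Delta substitutes q_E(q_D) into its own profit: π_D = q_D(354 - q_D - (239 - q_D)/2) - 99q_D = (469/2 - (1/2)q_D)q_D - 99q_D.
Maximising: ∂π_D/∂q_D = 271/2 - q_D = 0, giving q_D = 271/2.
Then q_E = (239 - 271/2)/2 = 207/4.
Price P = 354 - 749/4 = 667/4.
Delta's profit: (667/4 - 99)·(271/2) = 9180.1250.

9180.13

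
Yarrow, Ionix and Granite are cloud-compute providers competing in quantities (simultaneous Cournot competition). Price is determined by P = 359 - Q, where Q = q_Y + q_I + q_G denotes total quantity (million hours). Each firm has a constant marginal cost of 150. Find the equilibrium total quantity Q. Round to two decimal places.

156.75

Each firm earns π_i = (359 - Q)q_i - 150q_i.
Setting ∂π_i/∂q_i = 0 with rivals' quantities fixed: 209 - 2q_i - Σ_{j≠i} q_j = 0.
With identical firms every q_j equals q_i, so Σ_{j≠i} q_j = 2q_i and 209 = 4q_i, giving q_i = 209/4.
Total output Q = 209/4 + 209/4 + 209/4 = 627/4.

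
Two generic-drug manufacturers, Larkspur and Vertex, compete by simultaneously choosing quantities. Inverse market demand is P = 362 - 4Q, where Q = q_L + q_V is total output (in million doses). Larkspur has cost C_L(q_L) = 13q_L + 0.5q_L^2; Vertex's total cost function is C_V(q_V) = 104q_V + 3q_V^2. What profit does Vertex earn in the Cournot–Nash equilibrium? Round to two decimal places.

496.06

Larkspur's profit: π_L = (362 - 4Q)q_L - (13q_L + (1/2)q_L²). Setting ∂π_L/∂q_L = 0: 349 - 9q_L - 4(q_V) = 0.
Vertex's first-order condition: 258 - 14q_V - 4(q_L) = 0.
Best responses: q_L = (349 - 4q_V)/9, q_V = (258 - 4q_L)/14.
Substituting one into the other gives q_L = 1927/55 and q_V = 463/55.
Price P = 362 - 4·(478/11) = 188.1818.
Vertex's profit: 188.1818·(463/55) - 104·(463/55) - 3(463/55)² = 496.0605.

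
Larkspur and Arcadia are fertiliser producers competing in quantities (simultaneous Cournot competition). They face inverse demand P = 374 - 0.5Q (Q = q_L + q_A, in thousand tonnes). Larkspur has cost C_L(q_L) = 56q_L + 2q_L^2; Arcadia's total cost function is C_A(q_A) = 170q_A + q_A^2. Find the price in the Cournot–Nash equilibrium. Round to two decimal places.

Larkspur's profit: π_L = (374 - 0.5Q)q_L - (56q_L + 2q_L²). Setting ∂π_L/∂q_L = 0: 318 - 5q_L - (1/2)(q_A) = 0.
Arcadia's profit: π_A = (374 - 0.5Q)q_A - (170q_A + q_A²). Setting ∂π_A/∂q_A = 0: 204 - 3q_A - (1/2)(q_L) = 0.
So q_L = (318 - (1/2)q_A)/5 and q_A = (204 - (1/2)q_L)/3.
Solving the pair: q_L = 57.7627, q_A = 58.3729.
Total output Q = 116.1356, so price P = 374 - (1/2)·116.1356 = 315.9322.

315.93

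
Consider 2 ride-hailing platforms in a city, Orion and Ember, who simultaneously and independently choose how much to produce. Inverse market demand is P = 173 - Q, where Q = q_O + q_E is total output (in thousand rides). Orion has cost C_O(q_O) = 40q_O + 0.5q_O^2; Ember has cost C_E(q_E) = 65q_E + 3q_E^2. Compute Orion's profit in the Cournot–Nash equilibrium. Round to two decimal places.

2591.50

Orion's profit: π_O = (173 - Q)q_O - (40q_O + (1/2)q_O²). Setting ∂π_O/∂q_O = 0: 133 - 3q_O - (q_E) = 0.
Ember's profit: π_E = (173 - Q)q_E - (65q_E + 3q_E²). Setting ∂π_E/∂q_E = 0: 108 - 8q_E - (q_O) = 0.
Best responses: q_O = (133 - q_E)/3, q_E = (108 - q_O)/8.
Substituting one into the other gives q_O = 956/23 and q_E = 191/23.
Price P = 173 - 1147/23 = 123.1304.
Orion's profit: 123.1304·(956/23) - 40·(956/23) - (1/2)(956/23)² = 2591.5009.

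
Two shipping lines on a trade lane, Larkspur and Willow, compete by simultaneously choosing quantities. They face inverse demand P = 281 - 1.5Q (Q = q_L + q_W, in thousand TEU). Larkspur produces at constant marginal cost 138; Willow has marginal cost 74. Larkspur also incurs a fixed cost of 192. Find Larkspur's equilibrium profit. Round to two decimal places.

Larkspur's profit: π_L = (281 - 1.5Q)q_L - (138q_L). Setting ∂π_L/∂q_L = 0: 143 - 3q_L - (3/2)(q_W) = 0.
Willow's first-order condition: 207 - 3q_W - (3/2)(q_L) = 0.
So q_L = (143 - (3/2)q_W)/3 and q_W = (207 - (3/2)q_L)/3.
Substituting one into the other gives q_L = 158/9 and q_W = 542/9.
Price P = 281 - (3/2)·(700/9) = 493/3.
Larkspur's profit: (493/3 - 138)·(158/9) - 192 = 270.2963.

270.30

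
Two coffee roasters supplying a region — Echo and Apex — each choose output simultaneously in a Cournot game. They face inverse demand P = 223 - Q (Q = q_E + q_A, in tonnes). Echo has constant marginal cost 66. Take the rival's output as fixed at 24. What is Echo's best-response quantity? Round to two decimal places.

66.50

With the rival's output fixed at 24, Echo's profit is π_E = (223 - 24 - q_E)q_E - (66q_E) = (199 - q_E)q_E - (66q_E).
∂π_E/∂q_E = 133 - 2q_E = 0, so q_E = 133/2.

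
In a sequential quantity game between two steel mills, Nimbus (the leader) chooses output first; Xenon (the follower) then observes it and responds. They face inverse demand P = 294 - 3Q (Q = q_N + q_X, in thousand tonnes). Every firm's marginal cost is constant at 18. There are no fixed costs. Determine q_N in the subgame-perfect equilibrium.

The follower Xenon best-responds to any q_N: π_X = (294 - 3Q)q_X - 18q_X.
Setting the follower's marginal profit to zero, 276 - 3q_N - 6q_X = 0, i.e. q_X = (276 - 3q_N)/6.
The leader anticipates this reaction. Substituting into P = 294 - 3Q gives P = 156 - (3/2)q_N, so π_N = (156 - (3/2)q_N)q_N - 18q_N.
The leader's first-order condition 138 - 3q_N = 0 yields q_N = 46.
Then q_X = (276 - 3·46)/6 = 23.

46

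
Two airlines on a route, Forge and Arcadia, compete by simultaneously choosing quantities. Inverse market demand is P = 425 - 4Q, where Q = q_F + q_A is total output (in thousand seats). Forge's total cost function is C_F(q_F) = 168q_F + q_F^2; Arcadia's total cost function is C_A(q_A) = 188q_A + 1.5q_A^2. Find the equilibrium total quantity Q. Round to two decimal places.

Forge's profit: π_F = (425 - 4Q)q_F - (168q_F + q_F²). Setting ∂π_F/∂q_F = 0: 257 - 10q_F - 4(q_A) = 0.
Arcadia's first-order condition: 237 - 11q_A - 4(q_F) = 0.
Rearranging gives the reaction functions q_F = (257 - 4q_A)/10 and q_A = (237 - 4q_F)/11.
Substituting one into the other gives q_F = 1879/94 and q_A = 671/47.
Total output Q = 1879/94 + 671/47 = 34.2660.

34.27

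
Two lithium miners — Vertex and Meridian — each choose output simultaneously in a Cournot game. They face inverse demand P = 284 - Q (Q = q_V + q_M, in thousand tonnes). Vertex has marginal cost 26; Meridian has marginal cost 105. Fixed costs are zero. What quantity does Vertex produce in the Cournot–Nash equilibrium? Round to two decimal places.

112.33

Vertex's profit: π_V = (284 - Q)q_V - (26q_V). Setting ∂π_V/∂q_V = 0: 258 - 2q_V - (q_M) = 0.
Meridian's first-order condition: 179 - 2q_M - (q_V) = 0.
So q_V = (258 - q_M)/2 and q_M = (179 - q_V)/2.
Substituting one into the other gives q_V = 337/3 and q_M = 100/3.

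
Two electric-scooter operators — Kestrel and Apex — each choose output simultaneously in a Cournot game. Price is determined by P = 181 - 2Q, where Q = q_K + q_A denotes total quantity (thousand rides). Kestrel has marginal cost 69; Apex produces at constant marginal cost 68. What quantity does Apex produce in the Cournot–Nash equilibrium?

Kestrel's profit: π_K = (181 - 2Q)q_K - (69q_K). Setting ∂π_K/∂q_K = 0: 112 - 4q_K - 2(q_A) = 0.
Apex's first-order condition: 113 - 4q_A - 2(q_K) = 0.
Rearranging gives the reaction functions q_K = (112 - 2q_A)/4 and q_A = (113 - 2q_K)/4.
Solving the pair: q_K = 37/2, q_A = 19.

19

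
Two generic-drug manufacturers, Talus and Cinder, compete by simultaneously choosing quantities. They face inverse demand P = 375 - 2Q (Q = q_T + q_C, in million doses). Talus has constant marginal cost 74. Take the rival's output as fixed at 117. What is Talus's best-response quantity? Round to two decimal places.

16.75

With the rival's output fixed at 117, Talus's profit is π_T = (375 - 2·117 - 2q_T)q_T - (74q_T) = (141 - 2q_T)q_T - (74q_T).
∂π_T/∂q_T = 67 - 4q_T = 0, so q_T = 67/4.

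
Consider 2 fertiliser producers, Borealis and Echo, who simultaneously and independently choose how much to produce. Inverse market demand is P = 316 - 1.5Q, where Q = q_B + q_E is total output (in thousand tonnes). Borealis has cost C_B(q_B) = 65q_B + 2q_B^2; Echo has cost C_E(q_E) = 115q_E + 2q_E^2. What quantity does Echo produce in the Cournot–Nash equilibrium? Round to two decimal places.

Borealis's profit: π_B = (316 - 1.5Q)q_B - (65q_B + 2q_B²). Setting ∂π_B/∂q_B = 0: 251 - 7q_B - (3/2)(q_E) = 0.
Echo's first-order condition: 201 - 7q_E - (3/2)(q_B) = 0.
So q_B = (251 - (3/2)q_E)/7 and q_E = (201 - (3/2)q_B)/7.
Substituting one into the other gives q_B = 31.1337 and q_E = 22.0428.

22.04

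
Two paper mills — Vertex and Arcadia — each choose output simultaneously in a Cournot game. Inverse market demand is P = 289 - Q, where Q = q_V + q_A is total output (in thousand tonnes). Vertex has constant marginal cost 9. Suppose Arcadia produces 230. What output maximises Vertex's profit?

25

With the rival's output fixed at 230, Vertex's profit is π_V = (289 - 230 - q_V)q_V - (9q_V) = (59 - q_V)q_V - (9q_V).
∂π_V/∂q_V = 50 - 2q_V = 0, so q_V = 25.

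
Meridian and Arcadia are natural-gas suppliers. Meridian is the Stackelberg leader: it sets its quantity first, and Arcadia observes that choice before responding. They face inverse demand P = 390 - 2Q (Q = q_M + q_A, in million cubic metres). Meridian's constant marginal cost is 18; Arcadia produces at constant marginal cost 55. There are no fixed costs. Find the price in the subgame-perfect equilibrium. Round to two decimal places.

120.25

Solve by backward induction. Given q_M, the follower Arcadia maximises π_A = (390 - 2q_M - 2q_A)q_A - 55q_A.
Setting the follower's marginal profit to zero, 335 - 2q_M - 4q_A = 0, i.e. q_A = (335 - 2q_M)/4.
Meridian substitutes q_A(q_M) into its own profit: π_M = q_M(390 - 2q_M - (335 - 2q_M)/2) - 18q_M = (445/2 - q_M)q_M - 18q_M.
Leader FOC: 409/2 - 2q_M = 0, so q_M = 409/4.
Then q_A = (335 - 2·(409/4))/4 = 261/8.
Total output Q = 1079/8, so price P = 390 - 2·(1079/8) = 481/4.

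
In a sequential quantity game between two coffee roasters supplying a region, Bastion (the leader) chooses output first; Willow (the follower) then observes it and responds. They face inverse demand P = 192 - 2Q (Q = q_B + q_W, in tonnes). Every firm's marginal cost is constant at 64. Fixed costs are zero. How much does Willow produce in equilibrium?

16

Solve by backward induction. Given q_B, the follower Willow maximises π_W = (192 - 2q_B - 2q_W)q_W - 64q_W.
Follower FOC: 128 - 2q_B - 4q_W = 0, so q_W(q_B) = (128 - 2q_B)/4.
Bastion substitutes q_W(q_B) into its own profit: π_B = q_B(192 - 2q_B - (128 - 2q_B)/2) - 64q_B = (128 - q_B)q_B - 64q_B.
The leader's first-order condition 64 - 2q_B = 0 yields q_B = 32.
Then q_W = (128 - 2·32)/4 = 16.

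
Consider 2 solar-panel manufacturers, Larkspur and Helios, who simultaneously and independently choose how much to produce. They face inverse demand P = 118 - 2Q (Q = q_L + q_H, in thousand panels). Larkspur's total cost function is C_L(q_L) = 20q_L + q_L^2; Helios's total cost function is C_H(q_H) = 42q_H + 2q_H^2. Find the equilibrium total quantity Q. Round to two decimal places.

20.27

Larkspur's profit: π_L = (118 - 2Q)q_L - (20q_L + q_L²). Setting ∂π_L/∂q_L = 0: 98 - 6q_L - 2(q_H) = 0.
Helios's profit: π_H = (118 - 2Q)q_H - (42q_H + 2q_H²). Setting ∂π_H/∂q_H = 0: 76 - 8q_H - 2(q_L) = 0.
Rearranging gives the reaction functions q_L = (98 - 2q_H)/6 and q_H = (76 - 2q_L)/8.
Substituting one into the other gives q_L = 158/11 and q_H = 65/11.
Total output Q = 158/11 + 65/11 = 223/11.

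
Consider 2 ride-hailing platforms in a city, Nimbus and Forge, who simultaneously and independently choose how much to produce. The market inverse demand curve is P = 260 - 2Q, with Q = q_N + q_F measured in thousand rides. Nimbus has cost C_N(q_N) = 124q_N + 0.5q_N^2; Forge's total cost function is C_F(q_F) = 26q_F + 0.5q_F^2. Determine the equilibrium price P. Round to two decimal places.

Nimbus's profit: π_N = (260 - 2Q)q_N - (124q_N + (1/2)q_N²). Setting ∂π_N/∂q_N = 0: 136 - 5q_N - 2(q_F) = 0.
Forge's first-order condition: 234 - 5q_F - 2(q_N) = 0.
Best responses: q_N = (136 - 2q_F)/5, q_F = (234 - 2q_N)/5.
Substituting one into the other gives q_N = 212/21 and q_F = 898/21.
Total output Q = 370/7, so price P = 260 - 2·(370/7) = 1080/7.

154.29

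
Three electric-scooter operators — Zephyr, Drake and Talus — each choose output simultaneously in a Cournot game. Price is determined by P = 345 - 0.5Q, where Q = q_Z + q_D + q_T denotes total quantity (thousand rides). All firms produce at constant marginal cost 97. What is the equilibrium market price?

159

A representative firm's profit is π_i = q_i(345 - 0.5Q) - 97q_i.
First-order condition (treating rivals' output as given): 248 - q_i - (1/2)·Σ_{j≠i} q_j = 0.
By symmetry each firm produces the same amount; substituting Σ_{j≠i} q_j = 2q_i yields q_i = 248/2 = 124.
Total output Q = 372, so price P = 345 - (1/2)·372 = 159.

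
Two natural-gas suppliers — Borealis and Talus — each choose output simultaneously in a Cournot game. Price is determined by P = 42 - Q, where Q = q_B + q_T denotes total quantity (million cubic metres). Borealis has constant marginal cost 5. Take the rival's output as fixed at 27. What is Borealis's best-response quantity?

With the rival's output fixed at 27, Borealis's profit is π_B = (42 - 27 - q_B)q_B - (5q_B) = (15 - q_B)q_B - (5q_B).
∂π_B/∂q_B = 10 - 2q_B = 0, so q_B = 5.

5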